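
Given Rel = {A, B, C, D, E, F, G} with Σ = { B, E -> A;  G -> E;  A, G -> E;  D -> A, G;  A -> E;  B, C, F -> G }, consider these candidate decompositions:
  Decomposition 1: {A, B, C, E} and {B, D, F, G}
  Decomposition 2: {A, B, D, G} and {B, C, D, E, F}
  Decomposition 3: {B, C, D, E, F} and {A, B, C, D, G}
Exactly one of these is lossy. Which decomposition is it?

Decomposition 1

Decomposition 1: common = {B}, closure = {B} → lossy.
Decomposition 2: common = {B, D}, closure = {A, B, D, E, G} → lossless.
Decomposition 3: common = {B, C, D}, closure = {A, B, C, D, E, G} → lossless.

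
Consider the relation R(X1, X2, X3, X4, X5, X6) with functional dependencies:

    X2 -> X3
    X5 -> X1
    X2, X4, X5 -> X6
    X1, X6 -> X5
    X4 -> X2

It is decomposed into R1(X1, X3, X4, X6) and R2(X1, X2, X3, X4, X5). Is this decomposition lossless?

Common attributes: R1 ∩ R2 = {X1, X3, X4}.
Closure of {X1, X3, X4}: X4 → X2 applies, adding X2. So (X1, X3, X4)⁺ = {X1, X2, X3, X4}.
The closure contains neither all of R1 = {X1, X3, X4, X6} nor all of R2 = {X1, X2, X3, X4, X5}, so the common attributes are not a superkey of either fragment. The join is lossy.

No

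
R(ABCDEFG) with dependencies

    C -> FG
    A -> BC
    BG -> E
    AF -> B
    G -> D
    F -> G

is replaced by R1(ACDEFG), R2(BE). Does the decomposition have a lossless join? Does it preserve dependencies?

Lossless test: (E)⁺ = {E}, which is a superkey of neither fragment — lossy.
Dependency preservation: the restricted closure of {A} across the fragments never reaches {BC}, so A → BC cannot be enforced without a join — not preserved.

lossy and not dependency-preserving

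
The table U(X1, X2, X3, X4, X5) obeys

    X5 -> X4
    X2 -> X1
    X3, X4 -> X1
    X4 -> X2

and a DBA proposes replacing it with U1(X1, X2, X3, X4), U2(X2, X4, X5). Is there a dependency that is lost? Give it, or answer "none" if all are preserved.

none

X5 → X4 lies within U2.
X2 → X1 lies within U1.
X3, X4 → X1 lies within U1.
X4 → X2 lies within U1.
Every dependency is enforceable on the fragments, so the decomposition is dependency-preserving.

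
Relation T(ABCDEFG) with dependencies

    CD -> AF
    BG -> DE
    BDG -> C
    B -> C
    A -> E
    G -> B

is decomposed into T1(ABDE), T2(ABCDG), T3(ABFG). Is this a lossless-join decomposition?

Chase test. Columns are ABCDEFG; row i has aⱼ where attribute j ∈ Ti, else bᵢⱼ.
Initial tableau (one row per fragment):
  row 1: a1 a2 b13 a4 a5 b16 b17
  row 2: a1 a2 a3 a4 b25 b26 a7
  row 3: a1 a2 b33 b34 b35 a6 a7
Rows 2 and 3 agree on BG; apply BG→DE and equate their DE entries.
Rows 2 and 3 agree on BDG; apply BDG→C and equate their C entries.
Rows 1 and 2 agree on B; apply B→C and equate their C entries.
Rows 1 and 2 agree on A; apply A→E and equate their E entries.
Rows 1 and 2 agree on CD; apply CD→AF and equate their AF entries.
Rows 1 and 3 agree on CD; apply CD→AF and equate their AF entries.
Row 2 is now all distinguished symbols — the join is lossless.

Yes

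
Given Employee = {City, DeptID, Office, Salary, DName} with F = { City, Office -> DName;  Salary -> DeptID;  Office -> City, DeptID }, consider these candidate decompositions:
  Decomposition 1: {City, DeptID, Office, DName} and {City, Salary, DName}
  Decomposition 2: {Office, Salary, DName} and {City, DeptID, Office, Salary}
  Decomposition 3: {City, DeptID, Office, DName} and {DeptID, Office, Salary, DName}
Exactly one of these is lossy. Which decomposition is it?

Decomposition 1

Decomposition 1: common = {City, DName}, closure = {City, DName} → lossy.
Decomposition 2: common = {Office, Salary}, closure = {City, DeptID, Office, Salary, DName} → lossless.
Decomposition 3: common = {DeptID, Office, DName}, closure = {City, DeptID, Office, DName} → lossless.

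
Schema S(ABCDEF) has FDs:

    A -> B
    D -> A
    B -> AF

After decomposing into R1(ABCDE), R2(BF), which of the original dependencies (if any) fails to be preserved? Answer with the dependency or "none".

none

A → B lies within R1.
D → A lies within R1.
B → AF: restricted closure across fragments reaches AF.
Every dependency is enforceable on the fragments, so the decomposition is dependency-preserving.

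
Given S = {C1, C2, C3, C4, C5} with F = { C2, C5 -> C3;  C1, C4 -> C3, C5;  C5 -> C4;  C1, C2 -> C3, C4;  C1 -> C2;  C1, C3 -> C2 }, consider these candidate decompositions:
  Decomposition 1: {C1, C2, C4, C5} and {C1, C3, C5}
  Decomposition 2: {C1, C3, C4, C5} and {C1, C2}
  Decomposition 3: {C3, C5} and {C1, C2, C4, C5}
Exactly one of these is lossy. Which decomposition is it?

Decomposition 1: common = {C1, C5}, closure = {C1, C2, C3, C4, C5} → lossless.
Decomposition 2: common = {C1}, closure = {C1, C2, C3, C4, C5} → lossless.
Decomposition 3: common = {C5}, closure = {C4, C5} → lossy.

Decomposition 3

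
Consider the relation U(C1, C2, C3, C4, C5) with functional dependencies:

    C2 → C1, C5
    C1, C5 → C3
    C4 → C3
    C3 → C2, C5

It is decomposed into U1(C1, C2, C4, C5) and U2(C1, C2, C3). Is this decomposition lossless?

Yes

Common attributes: U1 ∩ U2 = {C1, C2}.
Closure of {C1, C2}: C2 → C1, C5 applies, adding C5; C1, C5 → C3 applies, adding C3. So (C1, C2)⁺ = {C1, C2, C3, C5}.
This closure contains every attribute of U2, so U1 ∩ U2 → U2. The join is lossless.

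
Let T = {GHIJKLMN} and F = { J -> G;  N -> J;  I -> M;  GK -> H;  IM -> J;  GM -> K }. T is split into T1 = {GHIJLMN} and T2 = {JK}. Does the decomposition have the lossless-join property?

No

Common attributes: T1 ∩ T2 = {J}.
Closure of {J}: J → G applies, adding G. So (J)⁺ = {GJ}.
The closure contains neither all of T1 = {GHIJLMN} nor all of T2 = {JK}, so the common attributes are not a superkey of either fragment. The join is lossy.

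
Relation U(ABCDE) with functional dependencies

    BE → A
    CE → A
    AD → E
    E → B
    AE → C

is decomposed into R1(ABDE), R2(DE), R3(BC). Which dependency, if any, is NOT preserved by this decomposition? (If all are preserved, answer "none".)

Check AE → C: no single fragment contains all of {ACE}, and the restricted closure of {AE} across the fragments never reaches {C}.
BE → A is preserved.
CE → A is preserved.
AD → E is preserved.
E → B is preserved.

AE → C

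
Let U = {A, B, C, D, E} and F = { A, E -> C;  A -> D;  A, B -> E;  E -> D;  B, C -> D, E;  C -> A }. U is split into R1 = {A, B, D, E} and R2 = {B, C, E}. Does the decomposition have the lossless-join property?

Common attributes: R1 ∩ R2 = {B, E}.
Closure of {B, E}: E → D applies, adding D. So (B, E)⁺ = {B, D, E}.
The closure contains neither all of R1 = {A, B, D, E} nor all of R2 = {B, C, E}, so the common attributes are not a superkey of either fragment. The join is lossy.

No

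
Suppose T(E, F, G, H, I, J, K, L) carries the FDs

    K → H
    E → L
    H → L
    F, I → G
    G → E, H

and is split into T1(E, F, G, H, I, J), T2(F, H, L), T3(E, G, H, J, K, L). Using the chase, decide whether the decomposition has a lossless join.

No

Chase test. Columns are E, F, G, H, I, J, K, L; row i has aⱼ where attribute j ∈ Ti, else bᵢⱼ.
Initial tableau (one row per fragment):
  row 1: a1 a2 a3 a4 a5 a6 b17 b18
  row 2: b21 a2 b23 a4 b25 b26 b27 a8
  row 3: a1 b32 a3 a4 b35 a6 a7 a8
Rows 1 and 3 agree on E; apply E→L and equate their L entries.
No row becomes fully distinguished — the join is lossy.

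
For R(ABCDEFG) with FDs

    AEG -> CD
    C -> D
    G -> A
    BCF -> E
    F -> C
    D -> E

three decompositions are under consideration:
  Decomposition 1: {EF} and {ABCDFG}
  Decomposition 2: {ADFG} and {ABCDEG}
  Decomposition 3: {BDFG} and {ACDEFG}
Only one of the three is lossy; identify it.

Decomposition 2

Decomposition 1: common = {F}, closure = {CDEF} → lossless.
Decomposition 2: common = {ADG}, closure = {ACDEG} → lossy.
Decomposition 3: common = {DFG}, closure = {ACDEFG} → lossless.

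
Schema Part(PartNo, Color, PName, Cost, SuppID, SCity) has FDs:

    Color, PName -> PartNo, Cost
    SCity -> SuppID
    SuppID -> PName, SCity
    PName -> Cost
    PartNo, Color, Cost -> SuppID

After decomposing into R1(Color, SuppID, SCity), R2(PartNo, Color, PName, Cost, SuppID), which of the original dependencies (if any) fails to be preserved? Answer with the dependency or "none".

Color, PName → PartNo, Cost lies within R2.
SCity → SuppID lies within R1.
SuppID → PName, SCity: restricted closure across fragments reaches PName, SCity.
PName → Cost lies within R2.
PartNo, Color, Cost → SuppID lies within R2.
Every dependency is enforceable on the fragments, so the decomposition is dependency-preserving.

none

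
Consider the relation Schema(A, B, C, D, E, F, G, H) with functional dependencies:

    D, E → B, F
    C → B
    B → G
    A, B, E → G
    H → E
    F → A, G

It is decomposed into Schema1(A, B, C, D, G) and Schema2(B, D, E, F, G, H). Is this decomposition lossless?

Common attributes: Schema1 ∩ Schema2 = {B, D, G}.
No dependency enlarges {B, D, G}, so (B, D, G)⁺ = {B, D, G}.
The closure contains neither all of Schema1 = {A, B, C, D, G} nor all of Schema2 = {B, D, E, F, G, H}, so the common attributes are not a superkey of either fragment. The join is lossy.

No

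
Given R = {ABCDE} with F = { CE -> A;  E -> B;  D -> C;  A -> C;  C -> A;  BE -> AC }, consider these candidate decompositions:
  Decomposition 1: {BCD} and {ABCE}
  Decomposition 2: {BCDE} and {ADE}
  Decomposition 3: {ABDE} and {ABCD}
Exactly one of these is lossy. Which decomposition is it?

Decomposition 1: common = {BC}, closure = {ABC} → lossy.
Decomposition 2: common = {DE}, closure = {ABCDE} → lossless.
Decomposition 3: common = {ABD}, closure = {ABCD} → lossless.

Decomposition 1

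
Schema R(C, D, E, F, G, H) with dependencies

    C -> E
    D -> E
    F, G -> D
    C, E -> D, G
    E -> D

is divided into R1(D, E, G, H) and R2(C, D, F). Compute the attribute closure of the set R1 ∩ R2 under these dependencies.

R1 ∩ R2 = {D}.
D → E applies, adding E
Closure: {D, E}.

D, E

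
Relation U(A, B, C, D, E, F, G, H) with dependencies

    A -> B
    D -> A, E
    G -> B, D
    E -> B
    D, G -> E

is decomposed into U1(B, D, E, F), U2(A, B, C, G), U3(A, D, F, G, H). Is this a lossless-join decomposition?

No

Chase test. Columns are A, B, C, D, E, F, G, H; row i has aⱼ where attribute j ∈ Ui, else bᵢⱼ.
Initial tableau (one row per fragment):
  row 1: b11 a2 b13 a4 a5 a6 b17 b18
  row 2: a1 a2 a3 b24 b25 b26 a7 b28
  row 3: a1 b32 b33 a4 b35 a6 a7 a8
Rows 2 and 3 agree on A; apply A→B and equate their B entries.
Rows 1 and 3 agree on D; apply D→A, E and equate their A, E entries.
Rows 2 and 3 agree on G; apply G→B, D and equate their B, D entries.
Rows 2 and 3 agree on D, G; apply D, G→E and equate their E entries.
No row becomes fully distinguished — the join is lossy.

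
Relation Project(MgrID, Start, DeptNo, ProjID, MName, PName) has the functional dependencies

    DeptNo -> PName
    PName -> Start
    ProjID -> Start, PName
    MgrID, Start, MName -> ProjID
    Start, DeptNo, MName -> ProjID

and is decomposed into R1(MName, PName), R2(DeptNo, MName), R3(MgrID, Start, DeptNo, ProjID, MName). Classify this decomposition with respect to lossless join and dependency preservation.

Lossless test (chase): Rows 2 and 3 agree on DeptNo; apply DeptNo→PName and equate their PName entries. Rows 2 and 3 agree on PName; apply PName→Start and equate their Start entries. Rows 2 and 3 agree on Start, DeptNo, MName; apply Start, DeptNo, MName→ProjID and equate their ProjID entries. No row becomes fully distinguished — the join is lossy.
Dependency preservation: the restricted closure of {DeptNo} across the fragments never reaches {PName}, so DeptNo → PName cannot be enforced without a join — not preserved.

lossy and not dependency-preserving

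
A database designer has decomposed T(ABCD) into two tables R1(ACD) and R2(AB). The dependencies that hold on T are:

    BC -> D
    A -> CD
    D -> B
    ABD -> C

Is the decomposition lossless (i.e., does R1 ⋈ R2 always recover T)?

Yes

Common attributes: R1 ∩ R2 = {A}.
Closure of {A}: A → CD applies, adding CD; D → B applies, adding B. So (A)⁺ = {ABCD}.
This closure contains every attribute of R1, so R1 ∩ R2 → R1. The join is lossless.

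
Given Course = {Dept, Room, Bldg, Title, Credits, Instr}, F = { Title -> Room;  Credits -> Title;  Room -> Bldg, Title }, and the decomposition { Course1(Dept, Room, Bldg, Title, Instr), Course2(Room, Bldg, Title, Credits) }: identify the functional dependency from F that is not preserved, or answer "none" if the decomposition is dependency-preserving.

Title → Room lies within Course1.
Credits → Title lies within Course2.
Room → Bldg, Title lies within Course1.
Every dependency is enforceable on the fragments, so the decomposition is dependency-preserving.

none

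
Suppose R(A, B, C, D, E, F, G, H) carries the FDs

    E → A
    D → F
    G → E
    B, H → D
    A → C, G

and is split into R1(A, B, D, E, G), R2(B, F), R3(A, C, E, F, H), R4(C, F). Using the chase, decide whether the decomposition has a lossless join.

Chase test. Columns are A, B, C, D, E, F, G, H; row i has aⱼ where attribute j ∈ Ri, else bᵢⱼ.
Initial tableau (one row per fragment):
  row 1: a1 a2 b13 a4 a5 b16 a7 b18
  row 2: b21 a2 b23 b24 b25 a6 b27 b28
  row 3: a1 b32 a3 b34 a5 a6 b37 a8
  row 4: b41 b42 a3 b44 b45 a6 b47 b48
Rows 1 and 3 agree on A; apply A→C, G and equate their C, G entries.
No row becomes fully distinguished — the join is lossy.

No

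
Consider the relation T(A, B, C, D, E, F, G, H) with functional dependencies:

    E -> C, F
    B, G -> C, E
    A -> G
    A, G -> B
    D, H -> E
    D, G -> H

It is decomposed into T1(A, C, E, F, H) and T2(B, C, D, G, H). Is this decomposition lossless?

No

Common attributes: T1 ∩ T2 = {C, H}.
No dependency enlarges {C, H}, so (C, H)⁺ = {C, H}.
The closure contains neither all of T1 = {A, C, E, F, H} nor all of T2 = {B, C, D, G, H}, so the common attributes are not a superkey of either fragment. The join is lossy.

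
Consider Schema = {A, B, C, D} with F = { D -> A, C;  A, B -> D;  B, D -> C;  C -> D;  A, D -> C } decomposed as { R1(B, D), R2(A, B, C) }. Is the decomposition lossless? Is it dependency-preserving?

Lossless test: (B)⁺ = {B}, which is a superkey of neither fragment — lossy.
Dependency preservation: the restricted closure of {D} across the fragments never reaches {A, C}, so D → A, C cannot be enforced without a join — not preserved.

lossy and not dependency-preserving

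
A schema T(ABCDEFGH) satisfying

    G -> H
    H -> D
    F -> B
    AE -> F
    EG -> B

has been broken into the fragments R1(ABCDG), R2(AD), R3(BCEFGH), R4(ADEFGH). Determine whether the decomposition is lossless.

No

Chase test. Columns are ABCDEFGH; row i has aⱼ where attribute j ∈ Ri, else bᵢⱼ.
Initial tableau (one row per fragment):
  row 1: a1 a2 a3 a4 b15 b16 a7 b18
  row 2: a1 b22 b23 a4 b25 b26 b27 b28
  row 3: b31 a2 a3 b34 a5 a6 a7 a8
  row 4: a1 b42 b43 a4 a5 a6 a7 a8
Rows 1 and 3 agree on G; apply G→H and equate their H entries.
Rows 1 and 3 agree on H; apply H→D and equate their D entries.
Rows 3 and 4 agree on F; apply F→B and equate their B entries.
No row becomes fully distinguished — the join is lossy.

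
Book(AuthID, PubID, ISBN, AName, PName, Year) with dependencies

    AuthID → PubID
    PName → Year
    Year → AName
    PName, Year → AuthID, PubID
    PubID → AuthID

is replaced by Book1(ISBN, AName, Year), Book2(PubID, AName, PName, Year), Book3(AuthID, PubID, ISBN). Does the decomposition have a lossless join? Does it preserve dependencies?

Lossless test (chase): Rows 2 and 3 agree on PubID; apply PubID→AuthID and equate their AuthID entries. No row becomes fully distinguished — the join is lossy.
Dependency preservation: PName, Year → AuthID, PubID is not contained in any single fragment, but the restricted closure of its left-hand side across the fragments still reaches the right-hand side; the remaining FDs each lie inside some fragment. All dependencies are preserved.

lossy but dependency-preserving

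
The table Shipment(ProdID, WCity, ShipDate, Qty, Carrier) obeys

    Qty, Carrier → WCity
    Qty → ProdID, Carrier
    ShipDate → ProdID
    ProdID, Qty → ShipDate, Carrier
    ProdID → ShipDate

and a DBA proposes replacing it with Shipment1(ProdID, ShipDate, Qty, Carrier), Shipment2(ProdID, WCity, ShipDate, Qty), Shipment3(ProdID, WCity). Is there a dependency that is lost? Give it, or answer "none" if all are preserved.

Qty, Carrier → WCity: restricted closure across fragments reaches WCity.
Qty → ProdID, Carrier lies within Shipment1.
ShipDate → ProdID lies within Shipment1.
ProdID, Qty → ShipDate, Carrier lies within Shipment1.
ProdID → ShipDate lies within Shipment1.
Every dependency is enforceable on the fragments, so the decomposition is dependency-preserving.

none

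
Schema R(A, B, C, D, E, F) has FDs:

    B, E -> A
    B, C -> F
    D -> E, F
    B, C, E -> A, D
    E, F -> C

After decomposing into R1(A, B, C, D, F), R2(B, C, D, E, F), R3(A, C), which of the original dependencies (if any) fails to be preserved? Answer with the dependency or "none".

Check B, E → A: no single fragment contains all of {A, B, E}, and the restricted closure of {B, E} across the fragments never reaches {A}.
B, C → F is preserved.
D → E, F is preserved.
B, C, E → A, D is preserved.
E, F → C is preserved.

B, E -> A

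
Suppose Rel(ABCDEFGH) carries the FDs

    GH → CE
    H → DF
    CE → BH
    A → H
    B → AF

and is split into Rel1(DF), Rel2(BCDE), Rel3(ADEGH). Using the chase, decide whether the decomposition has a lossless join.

No

Chase test. Columns are ABCDEFGH; row i has aⱼ where attribute j ∈ Reli, else bᵢⱼ.
Initial tableau (one row per fragment):
  row 1: b11 b12 b13 a4 b15 a6 b17 b18
  row 2: b21 a2 a3 a4 a5 b26 b27 b28
  row 3: a1 b32 b33 a4 a5 b36 a7 a8
No row becomes fully distinguished — the join is lossy.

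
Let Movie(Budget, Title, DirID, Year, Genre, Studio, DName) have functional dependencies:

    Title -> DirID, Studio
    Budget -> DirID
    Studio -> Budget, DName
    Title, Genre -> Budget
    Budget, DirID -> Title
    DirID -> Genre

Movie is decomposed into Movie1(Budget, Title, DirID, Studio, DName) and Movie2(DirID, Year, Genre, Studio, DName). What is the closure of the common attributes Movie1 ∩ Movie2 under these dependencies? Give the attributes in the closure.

Movie1 ∩ Movie2 = {DirID, Studio, DName}.
Studio → Budget, DName applies, adding Budget
Budget, DirID → Title applies, adding Title
DirID → Genre applies, adding Genre
Closure: {Budget, Title, DirID, Genre, Studio, DName}.

Budget, Title, DirID, Genre, Studio, DName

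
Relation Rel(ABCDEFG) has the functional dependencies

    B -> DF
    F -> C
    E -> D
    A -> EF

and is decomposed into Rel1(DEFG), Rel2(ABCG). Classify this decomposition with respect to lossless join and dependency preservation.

Lossless test: (G)⁺ = {G}, which is a superkey of neither fragment — lossy.
Dependency preservation: the restricted closure of {B} across the fragments never reaches {DF}, so B → DF cannot be enforced without a join — not preserved.

lossy and not dependency-preserving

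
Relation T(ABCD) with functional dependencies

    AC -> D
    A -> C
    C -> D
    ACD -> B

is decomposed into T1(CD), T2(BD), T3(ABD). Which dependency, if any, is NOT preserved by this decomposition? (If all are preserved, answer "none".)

A -> C

Check A → C: no single fragment contains all of {AC}, and the restricted closure of {A} across the fragments never reaches {C}.
AC → D is preserved.
C → D is preserved.
ACD → B is preserved.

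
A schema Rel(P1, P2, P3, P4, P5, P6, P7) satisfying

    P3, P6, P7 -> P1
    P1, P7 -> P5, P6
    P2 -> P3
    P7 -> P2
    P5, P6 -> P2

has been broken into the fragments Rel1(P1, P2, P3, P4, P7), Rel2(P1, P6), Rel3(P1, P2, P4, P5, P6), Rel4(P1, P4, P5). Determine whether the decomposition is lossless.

Chase test. Columns are P1, P2, P3, P4, P5, P6, P7; row i has aⱼ where attribute j ∈ Reli, else bᵢⱼ.
Initial tableau (one row per fragment):
  row 1: a1 a2 a3 a4 b15 b16 a7
  row 2: a1 b22 b23 b24 b25 a6 b27
  row 3: a1 a2 b33 a4 a5 a6 b37
  row 4: a1 b42 b43 a4 a5 b46 b47
Rows 1 and 3 agree on P2; apply P2→P3 and equate their P3 entries.
No row becomes fully distinguished — the join is lossy.

No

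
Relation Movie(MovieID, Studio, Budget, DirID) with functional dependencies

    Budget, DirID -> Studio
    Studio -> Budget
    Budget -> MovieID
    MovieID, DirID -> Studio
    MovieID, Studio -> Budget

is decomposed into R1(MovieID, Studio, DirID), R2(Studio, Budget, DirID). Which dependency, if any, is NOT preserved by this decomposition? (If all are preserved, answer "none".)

Budget -> MovieID

Check Budget → MovieID: no single fragment contains all of {MovieID, Budget}, and the restricted closure of {Budget} across the fragments never reaches {MovieID}.
Budget, DirID → Studio is preserved.
Studio → Budget is preserved.
MovieID, DirID → Studio is preserved.
MovieID, Studio → Budget is preserved.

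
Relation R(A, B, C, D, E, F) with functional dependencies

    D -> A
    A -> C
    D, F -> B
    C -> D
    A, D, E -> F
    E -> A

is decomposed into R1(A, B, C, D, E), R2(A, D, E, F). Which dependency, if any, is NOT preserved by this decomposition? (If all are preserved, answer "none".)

Check D, F → B: no single fragment contains all of {B, D, F}, and the restricted closure of {D, F} across the fragments never reaches {B}.
D → A is preserved.
A → C is preserved.
C → D is preserved.
A, D, E → F is preserved.
E → A is preserved.

D, F -> B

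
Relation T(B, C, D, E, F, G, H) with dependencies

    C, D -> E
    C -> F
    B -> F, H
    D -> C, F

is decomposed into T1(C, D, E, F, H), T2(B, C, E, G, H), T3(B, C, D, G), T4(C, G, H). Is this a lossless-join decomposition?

Yes

Chase test. Columns are B, C, D, E, F, G, H; row i has aⱼ where attribute j ∈ Ti, else bᵢⱼ.
Initial tableau (one row per fragment):
  row 1: b11 a2 a3 a4 a5 b16 a7
  row 2: a1 a2 b23 a4 b25 a6 a7
  row 3: a1 a2 a3 b34 b35 a6 b37
  row 4: b41 a2 b43 b44 b45 a6 a7
Rows 1 and 3 agree on C, D; apply C, D→E and equate their E entries.
Rows 1 and 2 agree on C; apply C→F and equate their F entries.
Rows 1 and 3 agree on C; apply C→F and equate their F entries.
Rows 1 and 4 agree on C; apply C→F and equate their F entries.
Rows 2 and 3 agree on B; apply B→F, H and equate their F, H entries.
Row 3 is now all distinguished symbols — the join is lossless.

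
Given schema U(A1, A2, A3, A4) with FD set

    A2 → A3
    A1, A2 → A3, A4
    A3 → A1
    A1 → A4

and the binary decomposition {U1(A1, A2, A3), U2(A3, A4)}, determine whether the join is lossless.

Common attributes: U1 ∩ U2 = {A3}.
Closure of {A3}: A3 → A1 applies, adding A1; A1 → A4 applies, adding A4. So (A3)⁺ = {A1, A3, A4}.
This closure contains every attribute of U2, so U1 ∩ U2 → U2. The join is lossless.

Yes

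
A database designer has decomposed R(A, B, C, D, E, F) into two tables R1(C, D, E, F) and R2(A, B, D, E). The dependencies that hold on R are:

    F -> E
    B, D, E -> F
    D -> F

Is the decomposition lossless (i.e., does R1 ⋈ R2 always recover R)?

No

Common attributes: R1 ∩ R2 = {D, E}.
Closure of {D, E}: D → F applies, adding F. So (D, E)⁺ = {D, E, F}.
The closure contains neither all of R1 = {C, D, E, F} nor all of R2 = {A, B, D, E}, so the common attributes are not a superkey of either fragment. The join is lossy.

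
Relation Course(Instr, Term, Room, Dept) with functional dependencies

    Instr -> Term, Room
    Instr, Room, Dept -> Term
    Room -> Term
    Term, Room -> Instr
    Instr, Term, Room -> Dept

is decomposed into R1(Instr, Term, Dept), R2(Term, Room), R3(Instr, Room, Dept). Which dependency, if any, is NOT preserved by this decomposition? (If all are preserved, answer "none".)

Instr → Term, Room: restricted closure across fragments reaches Term, Room.
Instr, Room, Dept → Term: restricted closure across fragments reaches Term.
Room → Term lies within R2.
Term, Room → Instr: restricted closure across fragments reaches Instr.
Instr, Term, Room → Dept: restricted closure across fragments reaches Dept.
Every dependency is enforceable on the fragments, so the decomposition is dependency-preserving.

none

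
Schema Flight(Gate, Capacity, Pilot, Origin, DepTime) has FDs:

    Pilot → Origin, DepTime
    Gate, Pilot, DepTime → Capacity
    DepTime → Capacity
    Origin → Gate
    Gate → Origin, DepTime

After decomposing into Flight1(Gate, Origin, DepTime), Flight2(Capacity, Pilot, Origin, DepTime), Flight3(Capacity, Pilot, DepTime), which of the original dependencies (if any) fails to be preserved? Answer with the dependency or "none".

none

Pilot → Origin, DepTime lies within Flight2.
Gate, Pilot, DepTime → Capacity: restricted closure across fragments reaches Capacity.
DepTime → Capacity lies within Flight2.
Origin → Gate lies within Flight1.
Gate → Origin, DepTime lies within Flight1.
Every dependency is enforceable on the fragments, so the decomposition is dependency-preserving.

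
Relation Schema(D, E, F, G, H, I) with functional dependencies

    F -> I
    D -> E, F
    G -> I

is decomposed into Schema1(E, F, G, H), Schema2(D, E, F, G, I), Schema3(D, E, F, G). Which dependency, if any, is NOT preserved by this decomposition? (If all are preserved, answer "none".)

none

F → I lies within Schema2.
D → E, F lies within Schema2.
G → I lies within Schema2.
Every dependency is enforceable on the fragments, so the decomposition is dependency-preserving.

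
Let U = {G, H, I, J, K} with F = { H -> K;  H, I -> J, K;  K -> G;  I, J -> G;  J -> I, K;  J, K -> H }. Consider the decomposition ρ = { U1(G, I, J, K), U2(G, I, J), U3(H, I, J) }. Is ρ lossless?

Yes

Chase test. Columns are G, H, I, J, K; row i has aⱼ where attribute j ∈ Ui, else bᵢⱼ.
Initial tableau (one row per fragment):
  row 1: a1 b12 a3 a4 a5
  row 2: a1 b22 a3 a4 b25
  row 3: b31 a2 a3 a4 b35
Rows 1 and 3 agree on I, J; apply I, J→G and equate their G entries.
Rows 1 and 2 agree on J; apply J→I, K and equate their I, K entries.
Rows 1 and 3 agree on J; apply J→I, K and equate their I, K entries.
Rows 1 and 2 agree on J, K; apply J, K→H and equate their H entries.
Rows 1 and 3 agree on J, K; apply J, K→H and equate their H entries.
Row 1 is now all distinguished symbols — the join is lossless.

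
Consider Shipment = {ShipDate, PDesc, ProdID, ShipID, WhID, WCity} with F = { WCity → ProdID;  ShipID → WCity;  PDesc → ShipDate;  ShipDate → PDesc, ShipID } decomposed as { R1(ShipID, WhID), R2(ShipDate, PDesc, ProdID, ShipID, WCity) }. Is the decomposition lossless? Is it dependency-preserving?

Lossless test: (ShipID)⁺ = {ProdID, ShipID, WCity}, which is a superkey of neither fragment — lossy.
Dependency preservation: every FD's attributes lie within a single fragment, so each can be enforced locally — preserved.

lossy but dependency-preserving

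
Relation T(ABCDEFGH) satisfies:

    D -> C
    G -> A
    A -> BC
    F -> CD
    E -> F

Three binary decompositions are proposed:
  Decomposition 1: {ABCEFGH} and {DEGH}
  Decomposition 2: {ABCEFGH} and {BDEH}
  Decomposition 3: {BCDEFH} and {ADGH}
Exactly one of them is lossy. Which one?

Decomposition 3

Decomposition 1: common = {EGH}, closure = {ABCDEFGH} → lossless.
Decomposition 2: common = {BEH}, closure = {BCDEFH} → lossless.
Decomposition 3: common = {DH}, closure = {CDH} → lossy.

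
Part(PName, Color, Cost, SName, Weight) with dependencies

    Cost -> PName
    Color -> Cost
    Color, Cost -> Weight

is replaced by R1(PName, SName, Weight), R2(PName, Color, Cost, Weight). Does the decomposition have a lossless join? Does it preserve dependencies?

Lossless test: (PName, Weight)⁺ = {PName, Weight}, which is a superkey of neither fragment — lossy.
Dependency preservation: every FD's attributes lie within a single fragment, so each can be enforced locally — preserved.

lossy but dependency-preserving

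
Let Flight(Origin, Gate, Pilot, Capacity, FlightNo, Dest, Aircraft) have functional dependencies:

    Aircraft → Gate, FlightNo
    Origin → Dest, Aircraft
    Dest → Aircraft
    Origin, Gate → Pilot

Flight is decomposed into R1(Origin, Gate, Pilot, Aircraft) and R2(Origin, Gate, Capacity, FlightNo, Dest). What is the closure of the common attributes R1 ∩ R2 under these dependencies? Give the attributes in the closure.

R1 ∩ R2 = {Origin, Gate}.
Origin → Dest, Aircraft applies, adding Dest, Aircraft
Origin, Gate → Pilot applies, adding Pilot
Aircraft → Gate, FlightNo applies, adding FlightNo
Closure: {Origin, Gate, Pilot, FlightNo, Dest, Aircraft}.

Origin, Gate, Pilot, FlightNo, Dest, Aircraft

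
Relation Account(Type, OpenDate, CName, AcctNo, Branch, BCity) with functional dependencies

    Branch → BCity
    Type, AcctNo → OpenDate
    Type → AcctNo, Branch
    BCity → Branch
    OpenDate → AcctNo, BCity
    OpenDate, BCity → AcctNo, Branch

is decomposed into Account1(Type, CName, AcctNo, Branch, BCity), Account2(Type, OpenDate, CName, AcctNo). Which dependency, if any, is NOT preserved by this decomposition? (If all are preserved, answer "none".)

Check OpenDate → AcctNo, BCity: no single fragment contains all of {OpenDate, AcctNo, BCity}, and the restricted closure of {OpenDate} across the fragments never reaches {AcctNo, BCity}.
Branch → BCity is preserved.
Type, AcctNo → OpenDate is preserved.
Type → AcctNo, Branch is preserved.
BCity → Branch is preserved.
OpenDate, BCity → AcctNo, Branch is preserved.

OpenDate → AcctNo, BCity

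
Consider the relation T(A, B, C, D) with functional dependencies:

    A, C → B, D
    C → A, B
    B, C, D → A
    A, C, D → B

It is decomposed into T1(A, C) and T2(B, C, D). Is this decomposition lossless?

Yes

Common attributes: T1 ∩ T2 = {C}.
Closure of {C}: C → A, B applies, adding A, B; A, C → B, D applies, adding D. So (C)⁺ = {A, B, C, D}.
This closure contains every attribute of T1, so T1 ∩ T2 → T1. The join is lossless.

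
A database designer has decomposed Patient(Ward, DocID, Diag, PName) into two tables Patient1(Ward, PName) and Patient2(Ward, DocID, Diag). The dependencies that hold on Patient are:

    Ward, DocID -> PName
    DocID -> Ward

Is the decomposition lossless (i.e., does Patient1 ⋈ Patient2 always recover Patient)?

No

Common attributes: Patient1 ∩ Patient2 = {Ward}.
No dependency enlarges {Ward}, so (Ward)⁺ = {Ward}.
The closure contains neither all of Patient1 = {Ward, PName} nor all of Patient2 = {Ward, DocID, Diag}, so the common attributes are not a superkey of either fragment. The join is lossy.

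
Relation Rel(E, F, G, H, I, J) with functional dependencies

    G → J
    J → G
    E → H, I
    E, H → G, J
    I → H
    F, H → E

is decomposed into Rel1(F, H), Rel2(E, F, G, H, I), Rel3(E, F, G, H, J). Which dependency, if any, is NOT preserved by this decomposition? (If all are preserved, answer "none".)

none

G → J lies within Rel3.
J → G lies within Rel3.
E → H, I lies within Rel2.
E, H → G, J lies within Rel3.
I → H lies within Rel2.
F, H → E lies within Rel2.
Every dependency is enforceable on the fragments, so the decomposition is dependency-preserving.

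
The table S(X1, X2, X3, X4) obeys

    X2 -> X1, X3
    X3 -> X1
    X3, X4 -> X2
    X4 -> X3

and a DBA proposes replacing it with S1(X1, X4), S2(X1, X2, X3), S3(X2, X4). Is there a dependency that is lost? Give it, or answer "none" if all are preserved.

X2 → X1, X3 lies within S2.
X3 → X1 lies within S2.
X3, X4 → X2: restricted closure across fragments reaches X2.
X4 → X3: restricted closure across fragments reaches X3.
Every dependency is enforceable on the fragments, so the decomposition is dependency-preserving.

none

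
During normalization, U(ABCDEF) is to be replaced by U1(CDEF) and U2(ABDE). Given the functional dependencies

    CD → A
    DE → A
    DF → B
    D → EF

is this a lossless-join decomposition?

Common attributes: U1 ∩ U2 = {DE}.
Closure of {DE}: DE → A applies, adding A; D → EF applies, adding F; DF → B applies, adding B. So (DE)⁺ = {ABDEF}.
This closure contains every attribute of U2, so U1 ∩ U2 → U2. The join is lossless.

Yes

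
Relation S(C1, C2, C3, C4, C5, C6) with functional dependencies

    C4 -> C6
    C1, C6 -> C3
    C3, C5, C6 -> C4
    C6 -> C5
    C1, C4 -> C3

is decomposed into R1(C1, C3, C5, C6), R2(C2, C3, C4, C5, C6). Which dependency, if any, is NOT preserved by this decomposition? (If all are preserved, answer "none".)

C4 → C6 lies within R2.
C1, C6 → C3 lies within R1.
C3, C5, C6 → C4 lies within R2.
C6 → C5 lies within R1.
C1, C4 → C3: restricted closure across fragments reaches C3.
Every dependency is enforceable on the fragments, so the decomposition is dependency-preserving.

none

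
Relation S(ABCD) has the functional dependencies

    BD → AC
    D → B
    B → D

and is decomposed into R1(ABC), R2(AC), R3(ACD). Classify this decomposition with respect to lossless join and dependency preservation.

lossy and not dependency-preserving

Lossless test (chase): applying each FD to every pair of rows produces no changes in the tableau, so no row becomes fully distinguished — the join is lossy.
Dependency preservation: the restricted closure of {D} across the fragments never reaches {B}, so D → B cannot be enforced without a join — not preserved.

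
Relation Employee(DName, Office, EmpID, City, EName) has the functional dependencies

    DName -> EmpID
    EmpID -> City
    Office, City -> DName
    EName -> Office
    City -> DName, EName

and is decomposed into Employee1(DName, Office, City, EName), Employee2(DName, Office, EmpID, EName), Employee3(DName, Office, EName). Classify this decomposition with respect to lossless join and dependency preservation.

Lossless test (chase): Rows 1 and 2 agree on DName; apply DName→EmpID and equate their EmpID entries. Rows 1 and 3 agree on DName; apply DName→EmpID and equate their EmpID entries. Rows 1 and 2 agree on EmpID; apply EmpID→City and equate their City entries. Rows 1 and 3 agree on EmpID; apply EmpID→City and equate their City entries. Row 1 is now all distinguished symbols — the join is lossless.
Dependency preservation: EmpID → City is not contained in any single fragment, but the restricted closure of its left-hand side across the fragments still reaches the right-hand side; the remaining FDs each lie inside some fragment. All dependencies are preserved.

lossless and dependency-preserving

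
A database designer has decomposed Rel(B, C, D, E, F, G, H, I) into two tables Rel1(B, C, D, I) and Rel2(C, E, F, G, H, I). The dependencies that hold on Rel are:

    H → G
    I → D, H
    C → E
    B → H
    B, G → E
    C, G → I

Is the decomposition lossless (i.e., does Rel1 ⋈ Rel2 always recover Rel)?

Common attributes: Rel1 ∩ Rel2 = {C, I}.
Closure of {C, I}: I → D, H applies, adding D, H; C → E applies, adding E; H → G applies, adding G. So (C, I)⁺ = {C, D, E, G, H, I}.
The closure contains neither all of Rel1 = {B, C, D, I} nor all of Rel2 = {C, E, F, G, H, I}, so the common attributes are not a superkey of either fragment. The join is lossy.

No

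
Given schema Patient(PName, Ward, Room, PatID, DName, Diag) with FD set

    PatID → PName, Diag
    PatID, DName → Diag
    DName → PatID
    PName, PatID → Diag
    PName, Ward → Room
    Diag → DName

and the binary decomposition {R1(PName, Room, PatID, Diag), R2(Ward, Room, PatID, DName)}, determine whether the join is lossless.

Common attributes: R1 ∩ R2 = {Room, PatID}.
Closure of {Room, PatID}: PatID → PName, Diag applies, adding PName, Diag; Diag → DName applies, adding DName. So (Room, PatID)⁺ = {PName, Room, PatID, DName, Diag}.
This closure contains every attribute of R1, so R1 ∩ R2 → R1. The join is lossless.

Yes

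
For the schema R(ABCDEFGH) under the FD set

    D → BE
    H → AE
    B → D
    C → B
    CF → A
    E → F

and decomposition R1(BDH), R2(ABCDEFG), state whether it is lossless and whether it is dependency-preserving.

lossy and not dependency-preserving

Lossless test: (BD)⁺ = {BDEF}, which is a superkey of neither fragment — lossy.
Dependency preservation: the restricted closure of {H} across the fragments never reaches {AE}, so H → AE cannot be enforced without a join — not preserved.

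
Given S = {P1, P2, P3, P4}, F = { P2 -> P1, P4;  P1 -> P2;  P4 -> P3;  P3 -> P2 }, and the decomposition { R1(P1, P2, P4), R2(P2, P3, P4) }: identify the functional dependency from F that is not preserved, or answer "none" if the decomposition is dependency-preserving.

P2 → P1, P4 lies within R1.
P1 → P2 lies within R1.
P4 → P3 lies within R2.
P3 → P2 lies within R2.
Every dependency is enforceable on the fragments, so the decomposition is dependency-preserving.

none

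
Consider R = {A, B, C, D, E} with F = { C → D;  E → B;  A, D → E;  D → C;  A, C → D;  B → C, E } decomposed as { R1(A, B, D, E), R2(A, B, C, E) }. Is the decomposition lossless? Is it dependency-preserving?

Lossless test: (A, B, E)⁺ = {A, B, C, D, E}, which contains all of one fragment — lossless.
Dependency preservation: the restricted closure of {C} across the fragments never reaches {D}, so C → D cannot be enforced without a join — not preserved.

lossless but not dependency-preserving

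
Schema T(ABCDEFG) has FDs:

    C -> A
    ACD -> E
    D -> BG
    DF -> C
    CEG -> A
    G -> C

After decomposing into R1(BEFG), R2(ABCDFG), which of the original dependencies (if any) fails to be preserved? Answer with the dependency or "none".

ACD -> E

Check ACD → E: no single fragment contains all of {ACDE}, and the restricted closure of {ACD} across the fragments never reaches {E}.
C → A is preserved.
D → BG is preserved.
DF → C is preserved.
CEG → A is preserved.
G → C is preserved.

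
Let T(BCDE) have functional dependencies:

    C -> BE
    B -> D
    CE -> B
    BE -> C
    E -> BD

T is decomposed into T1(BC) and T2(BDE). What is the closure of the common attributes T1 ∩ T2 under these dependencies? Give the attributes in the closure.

BD

T1 ∩ T2 = {B}.
B → D applies, adding D
Closure: {BD}.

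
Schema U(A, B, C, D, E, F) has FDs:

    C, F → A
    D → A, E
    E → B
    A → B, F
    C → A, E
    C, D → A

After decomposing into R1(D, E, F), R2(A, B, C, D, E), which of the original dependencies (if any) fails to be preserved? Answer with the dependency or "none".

A → B, F

Check A → B, F: no single fragment contains all of {A, B, F}, and the restricted closure of {A} across the fragments never reaches {B, F}.
C, F → A is preserved.
D → A, E is preserved.
E → B is preserved.
C → A, E is preserved.
C, D → A is preserved.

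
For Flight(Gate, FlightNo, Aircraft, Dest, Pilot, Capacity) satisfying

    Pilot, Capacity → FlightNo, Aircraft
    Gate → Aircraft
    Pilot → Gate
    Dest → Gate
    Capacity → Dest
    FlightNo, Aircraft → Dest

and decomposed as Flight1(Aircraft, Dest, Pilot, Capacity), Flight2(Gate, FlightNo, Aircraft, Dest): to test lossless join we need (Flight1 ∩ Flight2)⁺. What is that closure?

Flight1 ∩ Flight2 = {Aircraft, Dest}.
Dest → Gate applies, adding Gate
Closure: {Gate, Aircraft, Dest}.

Gate, Aircraft, Dest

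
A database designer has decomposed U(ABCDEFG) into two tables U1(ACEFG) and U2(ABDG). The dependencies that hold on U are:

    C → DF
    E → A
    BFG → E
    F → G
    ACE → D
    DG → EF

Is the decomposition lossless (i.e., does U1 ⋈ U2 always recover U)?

Common attributes: U1 ∩ U2 = {AG}.
No dependency enlarges {AG}, so (AG)⁺ = {AG}.
The closure contains neither all of U1 = {ACEFG} nor all of U2 = {ABDG}, so the common attributes are not a superkey of either fragment. The join is lossy.

No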